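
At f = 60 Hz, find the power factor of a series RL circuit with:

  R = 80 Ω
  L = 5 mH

Step 1 — Angular frequency: ω = 2π·f = 2π·60 = 377 rad/s.
Step 2 — Component impedances:
  R: Z = R = 80 Ω
  L: Z = jωL = j·377·0.005 = 0 + j1.885 Ω
Step 3 — Series combination: Z_total = R + L = 80 + j1.885 Ω = 80.02∠1.3° Ω.
Step 4 — Power factor: PF = cos(φ) = Re(Z)/|Z| = 80/80.022 = 0.9997.
Step 5 — Type: Im(Z) = 1.885 ⇒ lagging (phase φ = 1.3°).

PF = 0.9997 (lagging, φ = 1.3°)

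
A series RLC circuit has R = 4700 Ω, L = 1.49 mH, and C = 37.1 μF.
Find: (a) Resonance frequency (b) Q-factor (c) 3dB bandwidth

Step 1 — Resonance: ω₀ = 1/√(LC) = 1/√(0.00149·3.71e-05) = 4253 rad/s.
Step 2 — f₀ = ω₀/(2π) = 676.9 Hz.
Step 3 — Series Q: Q = ω₀L/R = 4253·0.00149/4700 = 0.001348.
Step 4 — Bandwidth: Δω = ω₀/Q = 3.154e+06 rad/s; BW = Δω/(2π) = 5.02e+05 Hz.

(a) f₀ = 676.9 Hz  (b) Q = 0.001348  (c) BW = 5.02e+05 Hz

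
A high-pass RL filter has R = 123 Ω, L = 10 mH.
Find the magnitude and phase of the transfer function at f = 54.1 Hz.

Step 1 — Angular frequency: ω = 2π·54.1 = 339.9 rad/s.
Step 2 — Transfer function: H(jω) = jωL/(R + jωL).
Step 3 — Numerator jωL = j·3.399; denominator R + jωL = 123 + j3.399.
Step 4 — H = 0.0007632 + j0.02761.
Step 5 — Magnitude: |H| = 0.02763 (-31.2 dB); phase: φ = 88.4°.

|H| = 0.02763 (-31.2 dB), φ = 88.4°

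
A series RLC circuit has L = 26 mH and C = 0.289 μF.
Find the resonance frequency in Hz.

Step 1 — Resonance condition Im(Z)=0 gives ω₀ = 1/√(LC).
Step 2 — ω₀ = 1/√(0.026·2.89e-07) = 1.154e+04 rad/s.
Step 3 — f₀ = ω₀/(2π) = 1836 Hz.

f₀ = 1836 Hz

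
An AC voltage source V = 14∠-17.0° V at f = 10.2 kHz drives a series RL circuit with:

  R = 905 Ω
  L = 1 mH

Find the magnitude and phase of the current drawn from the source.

Step 1 — Angular frequency: ω = 2π·f = 2π·1.02e+04 = 6.409e+04 rad/s.
Step 2 — Component impedances:
  R: Z = R = 905 Ω
  L: Z = jωL = j·6.409e+04·0.001 = 0 + j64.09 Ω
Step 3 — Series combination: Z_total = R + L = 905 + j64.09 Ω = 907.3∠4.1° Ω.
Step 4 — Source phasor: V = 14∠-17.0° V = 13.39 - j4.093 V.
Step 5 — Ohm's law: I = V / Z_total = (13.39 - j4.093) / (905 + j64.09) = 0.0144 - j0.005543 A.
Step 6 — Convert to polar: |I| = 0.01543 A, ∠I = -21.1°.

I = 0.01543∠-21.1° A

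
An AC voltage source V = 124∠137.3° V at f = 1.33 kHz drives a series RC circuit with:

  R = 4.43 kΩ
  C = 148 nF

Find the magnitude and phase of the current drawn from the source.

Step 1 — Angular frequency: ω = 2π·f = 2π·1330 = 8357 rad/s.
Step 2 — Component impedances:
  R: Z = R = 4430 Ω
  C: Z = 1/(jωC) = -j/(ω·C) = 0 - j808.5 Ω
Step 3 — Series combination: Z_total = R + C = 4430 - j808.5 Ω = 4503∠-10.3° Ω.
Step 4 — Source phasor: V = 124∠137.3° V = -91.13 + j84.09 V.
Step 5 — Ohm's law: I = V / Z_total = (-91.13 + j84.09) / (4430 - j808.5) = -0.02326 + j0.01474 A.
Step 6 — Convert to polar: |I| = 0.02754 A, ∠I = 147.6°.

I = 0.02754∠147.6° A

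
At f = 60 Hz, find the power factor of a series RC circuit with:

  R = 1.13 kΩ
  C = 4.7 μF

Step 1 — Angular frequency: ω = 2π·f = 2π·60 = 377 rad/s.
Step 2 — Component impedances:
  R: Z = R = 1130 Ω
  C: Z = 1/(jωC) = -j/(ω·C) = 0 - j564.4 Ω
Step 3 — Series combination: Z_total = R + C = 1130 - j564.4 Ω = 1263∠-26.5° Ω.
Step 4 — Power factor: PF = cos(φ) = Re(Z)/|Z| = 1130/1263.1 = 0.8946.
Step 5 — Type: Im(Z) = -564.4 ⇒ leading (phase φ = -26.5°).

PF = 0.8946 (leading, φ = -26.5°)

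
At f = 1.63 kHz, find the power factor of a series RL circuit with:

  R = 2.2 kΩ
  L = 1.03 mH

Step 1 — Angular frequency: ω = 2π·f = 2π·1630 = 1.024e+04 rad/s.
Step 2 — Component impedances:
  R: Z = R = 2200 Ω
  L: Z = jωL = j·1.024e+04·0.00103 = 0 + j10.55 Ω
Step 3 — Series combination: Z_total = R + L = 2200 + j10.55 Ω = 2200∠0.3° Ω.
Step 4 — Power factor: PF = cos(φ) = Re(Z)/|Z| = 2200/2200 = 1.
Step 5 — Type: Im(Z) = 10.55 ⇒ lagging (phase φ = 0.3°).

PF = 1 (lagging, φ = 0.3°)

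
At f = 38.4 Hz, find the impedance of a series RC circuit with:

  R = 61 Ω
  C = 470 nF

Step 1 — Angular frequency: ω = 2π·f = 2π·38.4 = 241.3 rad/s.
Step 2 — Component impedances:
  R: Z = R = 61 Ω
  C: Z = 1/(jωC) = -j/(ω·C) = 0 - j8818 Ω
Step 3 — Series combination: Z_total = R + C = 61 - j8818 Ω = 8819∠-89.6° Ω.

Z = 61 - j8818 Ω = 8819∠-89.6° Ω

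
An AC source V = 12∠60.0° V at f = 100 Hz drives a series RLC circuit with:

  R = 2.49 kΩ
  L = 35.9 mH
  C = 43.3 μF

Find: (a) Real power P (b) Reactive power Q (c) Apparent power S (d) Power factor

Step 1 — Angular frequency: ω = 2π·f = 2π·100 = 628.3 rad/s.
Step 2 — Component impedances:
  R: Z = R = 2490 Ω
  L: Z = jωL = j·628.3·0.0359 = 0 + j22.56 Ω
  C: Z = 1/(jωC) = -j/(ω·C) = 0 - j36.76 Ω
Step 3 — Series combination: Z_total = R + L + C = 2490 - j14.2 Ω = 2490∠-0.3° Ω.
Step 4 — Source phasor: V = 12∠60.0° V = 6 + j10.39 V.
Step 5 — Current: I = V / Z = 0.002386 + j0.004187 A = 0.004819∠60.3° A.
Step 6 — Complex power: S = V·I* = 0.05783 - j0.0003298 VA.
Step 7 — Real power: P = Re(S) = 0.05783 W.
Step 8 — Reactive power: Q = Im(S) = -0.0003298 VAR.
Step 9 — Apparent power: |S| = 0.05783 VA.
Step 10 — Power factor: PF = P/|S| = 1 (leading).

(a) P = 0.05783 W  (b) Q = -0.0003298 VAR  (c) S = 0.05783 VA  (d) PF = 1 (leading)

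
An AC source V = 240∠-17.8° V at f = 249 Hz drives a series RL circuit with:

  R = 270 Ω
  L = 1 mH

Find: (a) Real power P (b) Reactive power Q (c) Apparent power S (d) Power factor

Step 1 — Angular frequency: ω = 2π·f = 2π·249 = 1565 rad/s.
Step 2 — Component impedances:
  R: Z = R = 270 Ω
  L: Z = jωL = j·1565·0.001 = 0 + j1.565 Ω
Step 3 — Series combination: Z_total = R + L = 270 + j1.565 Ω = 270∠0.3° Ω.
Step 4 — Source phasor: V = 240∠-17.8° V = 228.5 - j73.37 V.
Step 5 — Current: I = V / Z = 0.8447 - j0.2766 A = 0.8889∠-18.1° A.
Step 6 — Complex power: S = V·I* = 213.3 + j1.236 VA.
Step 7 — Real power: P = Re(S) = 213.3 W.
Step 8 — Reactive power: Q = Im(S) = 1.236 VAR.
Step 9 — Apparent power: |S| = 213.3 VA.
Step 10 — Power factor: PF = P/|S| = 1 (lagging).

(a) P = 213.3 W  (b) Q = 1.236 VAR  (c) S = 213.3 VA  (d) PF = 1 (lagging)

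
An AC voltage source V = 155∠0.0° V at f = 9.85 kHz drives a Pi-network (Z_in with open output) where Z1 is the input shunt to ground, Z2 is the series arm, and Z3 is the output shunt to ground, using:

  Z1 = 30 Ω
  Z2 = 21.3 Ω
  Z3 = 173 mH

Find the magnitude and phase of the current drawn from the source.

Step 1 — Angular frequency: ω = 2π·f = 2π·9850 = 6.189e+04 rad/s.
Step 2 — Component impedances:
  Z1: Z = R = 30 Ω
  Z2: Z = R = 21.3 Ω
  Z3: Z = jωL = j·6.189e+04·0.173 = 0 + j1.071e+04 Ω
Step 3 — With open output, the series arm Z2 and the output shunt Z3 appear in series to ground: Z2 + Z3 = 21.3 + j1.071e+04 Ω.
Step 4 — Parallel with input shunt Z1: Z_in = Z1 || (Z2 + Z3) = 30 + j0.08406 Ω = 30∠0.2° Ω.
Step 5 — Source phasor: V = 155∠0.0° V = 155 V.
Step 6 — Ohm's law: I = V / Z_total = (155) / (30 + j0.08406) = 5.167 - j0.01448 A.
Step 7 — Convert to polar: |I| = 5.167 A, ∠I = -0.2°.

I = 5.167∠-0.2° A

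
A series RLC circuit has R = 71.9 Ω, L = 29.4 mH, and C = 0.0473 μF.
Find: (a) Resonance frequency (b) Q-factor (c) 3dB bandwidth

Step 1 — Resonance: ω₀ = 1/√(LC) = 1/√(0.0294·4.73e-08) = 2.682e+04 rad/s.
Step 2 — f₀ = ω₀/(2π) = 4268 Hz.
Step 3 — Series Q: Q = ω₀L/R = 2.682e+04·0.0294/71.9 = 10.97.
Step 4 — Bandwidth: Δω = ω₀/Q = 2446 rad/s; BW = Δω/(2π) = 389.2 Hz.

(a) f₀ = 4268 Hz  (b) Q = 10.97  (c) BW = 389.2 Hz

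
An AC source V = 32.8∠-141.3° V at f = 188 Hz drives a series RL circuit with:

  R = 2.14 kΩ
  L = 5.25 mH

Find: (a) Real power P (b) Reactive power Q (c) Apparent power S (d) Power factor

Step 1 — Angular frequency: ω = 2π·f = 2π·188 = 1181 rad/s.
Step 2 — Component impedances:
  R: Z = R = 2140 Ω
  L: Z = jωL = j·1181·0.00525 = 0 + j6.202 Ω
Step 3 — Series combination: Z_total = R + L = 2140 + j6.202 Ω = 2140∠0.2° Ω.
Step 4 — Source phasor: V = 32.8∠-141.3° V = -25.6 - j20.51 V.
Step 5 — Current: I = V / Z = -0.01199 - j0.009548 A = 0.01533∠-141.5° A.
Step 6 — Complex power: S = V·I* = 0.5027 + j0.001457 VA.
Step 7 — Real power: P = Re(S) = 0.5027 W.
Step 8 — Reactive power: Q = Im(S) = 0.001457 VAR.
Step 9 — Apparent power: |S| = 0.5027 VA.
Step 10 — Power factor: PF = P/|S| = 1 (lagging).

(a) P = 0.5027 W  (b) Q = 0.001457 VAR  (c) S = 0.5027 VA  (d) PF = 1 (lagging)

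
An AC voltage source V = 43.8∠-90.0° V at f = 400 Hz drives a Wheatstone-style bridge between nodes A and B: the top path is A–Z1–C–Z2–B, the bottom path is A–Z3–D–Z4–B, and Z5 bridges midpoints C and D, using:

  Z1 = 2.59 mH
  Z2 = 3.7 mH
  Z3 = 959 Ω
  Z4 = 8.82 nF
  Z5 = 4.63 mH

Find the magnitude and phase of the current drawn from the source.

Step 1 — Angular frequency: ω = 2π·f = 2π·400 = 2513 rad/s.
Step 2 — Component impedances:
  Z1: Z = jωL = j·2513·0.00259 = 0 + j6.509 Ω
  Z2: Z = jωL = j·2513·0.0037 = 0 + j9.299 Ω
  Z3: Z = R = 959 Ω
  Z4: Z = 1/(jωC) = -j/(ω·C) = 0 - j4.511e+04 Ω
  Z5: Z = jωL = j·2513·0.00463 = 0 + j11.64 Ω
Step 3 — Bridge requires nodal analysis (the Z5 bridge couples midpoints C and D, so the two paths cannot be reduced to a simple series/parallel combination). Setting node B to ground and injecting 1 A at node A, the 3-node admittance system at A, C, D solves to V_A = Z_AB = 0.04414 + j15.81 Ω = 15.81∠89.8° Ω.
Step 4 — Source phasor: V = 43.8∠-90.0° V = 0 - j43.8 V.
Step 5 — Ohm's law: I = V / Z_total = (0 - j43.8) / (0.04414 + j15.81) = -2.77 - j0.007734 A.
Step 6 — Convert to polar: |I| = 2.77 A, ∠I = -179.8°.

I = 2.77∠-179.8° A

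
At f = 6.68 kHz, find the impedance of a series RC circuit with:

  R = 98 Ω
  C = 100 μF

Step 1 — Angular frequency: ω = 2π·f = 2π·6680 = 4.197e+04 rad/s.
Step 2 — Component impedances:
  R: Z = R = 98 Ω
  C: Z = 1/(jωC) = -j/(ω·C) = 0 - j0.2383 Ω
Step 3 — Series combination: Z_total = R + C = 98 - j0.2383 Ω = 98∠-0.1° Ω.

Z = 98 - j0.2383 Ω = 98∠-0.1° Ω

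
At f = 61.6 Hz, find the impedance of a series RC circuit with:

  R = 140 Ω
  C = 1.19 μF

Step 1 — Angular frequency: ω = 2π·f = 2π·61.6 = 387 rad/s.
Step 2 — Component impedances:
  R: Z = R = 140 Ω
  C: Z = 1/(jωC) = -j/(ω·C) = 0 - j2171 Ω
Step 3 — Series combination: Z_total = R + C = 140 - j2171 Ω = 2176∠-86.3° Ω.

Z = 140 - j2171 Ω = 2176∠-86.3° Ω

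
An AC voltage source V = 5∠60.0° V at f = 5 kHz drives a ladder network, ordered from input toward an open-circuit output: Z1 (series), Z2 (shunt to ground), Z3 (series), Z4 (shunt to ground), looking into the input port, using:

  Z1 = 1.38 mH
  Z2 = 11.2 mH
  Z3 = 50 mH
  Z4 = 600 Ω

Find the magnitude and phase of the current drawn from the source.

Step 1 — Angular frequency: ω = 2π·f = 2π·5000 = 3.142e+04 rad/s.
Step 2 — Component impedances:
  Z1: Z = jωL = j·3.142e+04·0.00138 = 0 + j43.35 Ω
  Z2: Z = jωL = j·3.142e+04·0.0112 = 0 + j351.9 Ω
  Z3: Z = jωL = j·3.142e+04·0.05 = 0 + j1571 Ω
  Z4: Z = R = 600 Ω
Step 3 — Ladder network (open output): work backward from the far end, alternating series and parallel combinations. Z_in = 18.31 + j336.5 Ω = 337∠86.9° Ω.
Step 4 — Source phasor: V = 5∠60.0° V = 2.5 + j4.33 V.
Step 5 — Ohm's law: I = V / Z_total = (2.5 + j4.33) / (18.31 + j336.5) = 0.01323 - j0.006709 A.
Step 6 — Convert to polar: |I| = 0.01484 A, ∠I = -26.9°.

I = 0.01484∠-26.9° A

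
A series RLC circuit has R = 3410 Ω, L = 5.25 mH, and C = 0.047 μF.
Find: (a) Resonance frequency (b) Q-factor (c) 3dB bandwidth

Step 1 — Resonance: ω₀ = 1/√(LC) = 1/√(0.00525·4.7e-08) = 6.366e+04 rad/s.
Step 2 — f₀ = ω₀/(2π) = 1.013e+04 Hz.
Step 3 — Series Q: Q = ω₀L/R = 6.366e+04·0.00525/3410 = 0.09801.
Step 4 — Bandwidth: Δω = ω₀/Q = 6.495e+05 rad/s; BW = Δω/(2π) = 1.034e+05 Hz.

(a) f₀ = 1.013e+04 Hz  (b) Q = 0.09801  (c) BW = 1.034e+05 Hz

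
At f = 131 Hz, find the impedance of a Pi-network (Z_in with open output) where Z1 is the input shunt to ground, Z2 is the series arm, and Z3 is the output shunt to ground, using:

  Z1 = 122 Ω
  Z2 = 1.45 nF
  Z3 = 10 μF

Step 1 — Angular frequency: ω = 2π·f = 2π·131 = 823.1 rad/s.
Step 2 — Component impedances:
  Z1: Z = R = 122 Ω
  Z2: Z = 1/(jωC) = -j/(ω·C) = 0 - j8.379e+05 Ω
  Z3: Z = 1/(jωC) = -j/(ω·C) = 0 - j121.5 Ω
Step 3 — With open output, the series arm Z2 and the output shunt Z3 appear in series to ground: Z2 + Z3 = 0 - j8.38e+05 Ω.
Step 4 — Parallel with input shunt Z1: Z_in = Z1 || (Z2 + Z3) = 122 - j0.01776 Ω = 122∠-0.0° Ω.

Z = 122 - j0.01776 Ω = 122∠-0.0° Ω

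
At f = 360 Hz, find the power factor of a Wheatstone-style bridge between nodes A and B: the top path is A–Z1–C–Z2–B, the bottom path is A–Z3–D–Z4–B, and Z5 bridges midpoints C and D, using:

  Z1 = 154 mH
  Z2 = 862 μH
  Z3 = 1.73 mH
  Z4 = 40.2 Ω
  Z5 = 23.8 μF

Step 1 — Angular frequency: ω = 2π·f = 2π·360 = 2262 rad/s.
Step 2 — Component impedances:
  Z1: Z = jωL = j·2262·0.154 = 0 + j348.3 Ω
  Z2: Z = jωL = j·2262·0.000862 = 0 + j1.95 Ω
  Z3: Z = jωL = j·2262·0.00173 = 0 + j3.913 Ω
  Z4: Z = R = 40.2 Ω
  Z5: Z = 1/(jωC) = -j/(ω·C) = 0 - j18.58 Ω
Step 3 — Bridge requires nodal analysis (the Z5 bridge couples midpoints C and D, so the two paths cannot be reduced to a simple series/parallel combination). Setting node B to ground and injecting 1 A at node A, the 3-node admittance system at A, C, D solves to V_A = Z_AB = 6.344 - j10.57 Ω = 12.33∠-59.0° Ω.
Step 4 — Power factor: PF = cos(φ) = Re(Z)/|Z| = 6.3435/12.328 = 0.5146.
Step 5 — Type: Im(Z) = -10.57 ⇒ leading (phase φ = -59.0°).

PF = 0.5146 (leading, φ = -59.0°)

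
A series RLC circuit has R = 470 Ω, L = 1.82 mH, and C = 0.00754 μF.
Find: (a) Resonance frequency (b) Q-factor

Step 1 — Resonance condition Im(Z)=0 gives ω₀ = 1/√(LC).
Step 2 — ω₀ = 1/√(0.00182·7.54e-09) = 2.699e+05 rad/s.
Step 3 — f₀ = ω₀/(2π) = 4.296e+04 Hz.
Step 4 — Series Q: Q = ω₀L/R = 2.699e+05·0.00182/470 = 1.045.

(a) f₀ = 4.296e+04 Hz  (b) Q = 1.045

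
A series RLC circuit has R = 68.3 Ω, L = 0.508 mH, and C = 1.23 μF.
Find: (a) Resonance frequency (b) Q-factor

Step 1 — Resonance condition Im(Z)=0 gives ω₀ = 1/√(LC).
Step 2 — ω₀ = 1/√(0.000508·1.23e-06) = 4.001e+04 rad/s.
Step 3 — f₀ = ω₀/(2π) = 6367 Hz.
Step 4 — Series Q: Q = ω₀L/R = 4.001e+04·0.000508/68.3 = 0.2975.

(a) f₀ = 6367 Hz  (b) Q = 0.2975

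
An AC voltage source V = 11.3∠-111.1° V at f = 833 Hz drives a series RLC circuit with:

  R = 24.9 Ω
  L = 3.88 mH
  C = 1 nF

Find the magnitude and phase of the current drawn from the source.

Step 1 — Angular frequency: ω = 2π·f = 2π·833 = 5234 rad/s.
Step 2 — Component impedances:
  R: Z = R = 24.9 Ω
  L: Z = jωL = j·5234·0.00388 = 0 + j20.31 Ω
  C: Z = 1/(jωC) = -j/(ω·C) = 0 - j1.911e+05 Ω
Step 3 — Series combination: Z_total = R + L + C = 24.9 - j1.91e+05 Ω = 1.91e+05∠-90.0° Ω.
Step 4 — Source phasor: V = 11.3∠-111.1° V = -4.068 - j10.54 V.
Step 5 — Ohm's law: I = V / Z_total = (-4.068 - j10.54) / (24.9 - j1.91e+05) = 5.518e-05 - j2.13e-05 A.
Step 6 — Convert to polar: |I| = 5.915e-05 A, ∠I = -21.1°.

I = 5.915e-05∠-21.1° A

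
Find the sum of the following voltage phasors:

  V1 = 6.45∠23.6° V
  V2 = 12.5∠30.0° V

Step 1 — Convert each phasor to rectangular form:
  V1 = 6.45·(cos(23.6°) + j·sin(23.6°)) = 5.911 + j2.582 V
  V2 = 12.5·(cos(30.0°) + j·sin(30.0°)) = 10.83 + j6.25 V
Step 2 — Sum components: V_total = 16.74 + j8.832 V.
Step 3 — Convert to polar: |V_total| = 18.92 V, ∠V_total = 27.8°.

V_total = 18.92∠27.8° V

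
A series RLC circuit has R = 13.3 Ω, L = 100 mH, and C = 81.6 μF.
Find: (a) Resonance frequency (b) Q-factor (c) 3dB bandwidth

Step 1 — Resonance condition Im(Z)=0 gives ω₀ = 1/√(LC).
Step 2 — ω₀ = 1/√(0.1·8.16e-05) = 350.1 rad/s.
Step 3 — f₀ = ω₀/(2π) = 55.72 Hz.
Step 4 — Series Q: Q = ω₀L/R = 350.1·0.1/13.3 = 2.632.
Step 5 — 3dB bandwidth: Δω = ω₀/Q = 133 rad/s; BW = Δω/(2π) = 21.17 Hz.

(a) f₀ = 55.72 Hz  (b) Q = 2.632  (c) BW = 21.17 Hz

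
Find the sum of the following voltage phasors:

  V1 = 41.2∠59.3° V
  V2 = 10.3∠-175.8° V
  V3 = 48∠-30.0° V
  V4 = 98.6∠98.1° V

Step 1 — Convert each phasor to rectangular form:
  V1 = 41.2·(cos(59.3°) + j·sin(59.3°)) = 21.03 + j35.43 V
  V2 = 10.3·(cos(-175.8°) + j·sin(-175.8°)) = -10.27 - j0.7544 V
  V3 = 48·(cos(-30.0°) + j·sin(-30.0°)) = 41.57 - j24 V
  V4 = 98.6·(cos(98.1°) + j·sin(98.1°)) = -13.89 + j97.62 V
Step 2 — Sum components: V_total = 38.44 + j108.3 V.
Step 3 — Convert to polar: |V_total| = 114.9 V, ∠V_total = 70.5°.

V_total = 114.9∠70.5° V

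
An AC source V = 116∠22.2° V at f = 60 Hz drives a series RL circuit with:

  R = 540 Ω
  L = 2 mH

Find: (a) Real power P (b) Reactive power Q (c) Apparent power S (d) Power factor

Step 1 — Angular frequency: ω = 2π·f = 2π·60 = 377 rad/s.
Step 2 — Component impedances:
  R: Z = R = 540 Ω
  L: Z = jωL = j·377·0.002 = 0 + j0.754 Ω
Step 3 — Series combination: Z_total = R + L = 540 + j0.754 Ω = 540∠0.1° Ω.
Step 4 — Source phasor: V = 116∠22.2° V = 107.4 + j43.83 V.
Step 5 — Current: I = V / Z = 0.199 + j0.08089 A = 0.2148∠22.1° A.
Step 6 — Complex power: S = V·I* = 24.92 + j0.03479 VA.
Step 7 — Real power: P = Re(S) = 24.92 W.
Step 8 — Reactive power: Q = Im(S) = 0.03479 VAR.
Step 9 — Apparent power: |S| = 24.92 VA.
Step 10 — Power factor: PF = P/|S| = 1 (lagging).

(a) P = 24.92 W  (b) Q = 0.03479 VAR  (c) S = 24.92 VA  (d) PF = 1 (lagging)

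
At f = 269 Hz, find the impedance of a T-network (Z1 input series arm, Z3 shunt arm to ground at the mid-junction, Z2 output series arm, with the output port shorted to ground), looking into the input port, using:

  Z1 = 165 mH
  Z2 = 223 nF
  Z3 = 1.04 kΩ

Step 1 — Angular frequency: ω = 2π·f = 2π·269 = 1690 rad/s.
Step 2 — Component impedances:
  Z1: Z = jωL = j·1690·0.165 = 0 + j278.9 Ω
  Z2: Z = 1/(jωC) = -j/(ω·C) = 0 - j2653 Ω
  Z3: Z = R = 1040 Ω
Step 3 — With the output port shorted to ground, the output series arm Z2 runs from the junction to ground; the shunt arm Z3 also runs from the junction to ground. They appear in parallel: Z3 || Z2 = 901.5 - j353.4 Ω.
Step 4 — Series with input arm Z1: Z_in = Z1 + (Z3 || Z2) = 901.5 - j74.49 Ω = 904.6∠-4.7° Ω.

Z = 901.5 - j74.49 Ω = 904.6∠-4.7° Ω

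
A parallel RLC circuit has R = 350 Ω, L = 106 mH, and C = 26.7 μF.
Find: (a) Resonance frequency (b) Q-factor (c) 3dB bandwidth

Step 1 — Resonance: ω₀ = 1/√(LC) = 1/√(0.106·2.67e-05) = 594.4 rad/s.
Step 2 — f₀ = ω₀/(2π) = 94.6 Hz.
Step 3 — Parallel Q: Q = R/(ω₀L) = 350/(594.4·0.106) = 5.555.
Step 4 — Bandwidth: Δω = ω₀/Q = 107 rad/s; BW = Δω/(2π) = 17.03 Hz.

(a) f₀ = 94.6 Hz  (b) Q = 5.555  (c) BW = 17.03 Hz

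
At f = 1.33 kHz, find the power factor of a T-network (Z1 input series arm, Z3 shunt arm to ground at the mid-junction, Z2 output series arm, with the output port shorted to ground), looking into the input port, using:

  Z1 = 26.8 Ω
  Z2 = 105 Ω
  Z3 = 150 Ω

Step 1 — Angular frequency: ω = 2π·f = 2π·1330 = 8357 rad/s.
Step 2 — Component impedances:
  Z1: Z = R = 26.8 Ω
  Z2: Z = R = 105 Ω
  Z3: Z = R = 150 Ω
Step 3 — With the output port shorted to ground, the output series arm Z2 runs from the junction to ground; the shunt arm Z3 also runs from the junction to ground. They appear in parallel: Z3 || Z2 = 61.76 Ω.
Step 4 — Series with input arm Z1: Z_in = Z1 + (Z3 || Z2) = 88.56 Ω = 88.56∠0.0° Ω.
Step 5 — Power factor: PF = cos(φ) = Re(Z)/|Z| = 88.56/88.56 = 1.
Step 6 — Type: Im(Z) = 0 ⇒ unity (phase φ = 0.0°).

PF = 1 (unity, φ = 0.0°)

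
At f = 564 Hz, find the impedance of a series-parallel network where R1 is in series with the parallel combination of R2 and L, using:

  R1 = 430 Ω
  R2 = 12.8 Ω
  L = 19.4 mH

Step 1 — Angular frequency: ω = 2π·f = 2π·564 = 3544 rad/s.
Step 2 — Component impedances:
  R1: Z = R = 430 Ω
  R2: Z = R = 12.8 Ω
  L: Z = jωL = j·3544·0.0194 = 0 + j68.75 Ω
Step 3 — Parallel branch: R2 || L = 1/(1/R2 + 1/L) = 12.37 + j2.303 Ω.
Step 4 — Series with R1: Z_total = R1 + (R2 || L) = 442.4 + j2.303 Ω = 442.4∠0.3° Ω.

Z = 442.4 + j2.303 Ω = 442.4∠0.3° Ω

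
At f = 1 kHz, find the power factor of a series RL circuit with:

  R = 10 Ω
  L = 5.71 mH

Step 1 — Angular frequency: ω = 2π·f = 2π·1000 = 6283 rad/s.
Step 2 — Component impedances:
  R: Z = R = 10 Ω
  L: Z = jωL = j·6283·0.00571 = 0 + j35.88 Ω
Step 3 — Series combination: Z_total = R + L = 10 + j35.88 Ω = 37.24∠74.4° Ω.
Step 4 — Power factor: PF = cos(φ) = Re(Z)/|Z| = 10/37.24 = 0.2685.
Step 5 — Type: Im(Z) = 35.88 ⇒ lagging (phase φ = 74.4°).

PF = 0.2685 (lagging, φ = 74.4°)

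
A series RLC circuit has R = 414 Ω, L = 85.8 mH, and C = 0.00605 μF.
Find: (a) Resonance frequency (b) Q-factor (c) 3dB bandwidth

Step 1 — Resonance: ω₀ = 1/√(LC) = 1/√(0.0858·6.05e-09) = 4.389e+04 rad/s.
Step 2 — f₀ = ω₀/(2π) = 6986 Hz.
Step 3 — Series Q: Q = ω₀L/R = 4.389e+04·0.0858/414 = 9.096.
Step 4 — Bandwidth: Δω = ω₀/Q = 4825 rad/s; BW = Δω/(2π) = 768 Hz.

(a) f₀ = 6986 Hz  (b) Q = 9.096  (c) BW = 768 Hz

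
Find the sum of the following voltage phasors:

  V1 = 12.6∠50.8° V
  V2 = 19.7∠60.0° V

Step 1 — Convert each phasor to rectangular form:
  V1 = 12.6·(cos(50.8°) + j·sin(50.8°)) = 7.964 + j9.764 V
  V2 = 19.7·(cos(60.0°) + j·sin(60.0°)) = 9.85 + j17.06 V
Step 2 — Sum components: V_total = 17.81 + j26.83 V.
Step 3 — Convert to polar: |V_total| = 32.2 V, ∠V_total = 56.4°.

V_total = 32.2∠56.4° V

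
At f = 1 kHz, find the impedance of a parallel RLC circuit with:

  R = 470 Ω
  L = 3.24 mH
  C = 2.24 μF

Step 1 — Angular frequency: ω = 2π·f = 2π·1000 = 6283 rad/s.
Step 2 — Component impedances:
  R: Z = R = 470 Ω
  L: Z = jωL = j·6283·0.00324 = 0 + j20.36 Ω
  C: Z = 1/(jωC) = -j/(ω·C) = 0 - j71.05 Ω
Step 3 — Parallel combination: 1/Z_total = 1/R + 1/L + 1/C; Z_total = 1.726 + j28.43 Ω = 28.48∠86.5° Ω.

Z = 1.726 + j28.43 Ω = 28.48∠86.5° Ω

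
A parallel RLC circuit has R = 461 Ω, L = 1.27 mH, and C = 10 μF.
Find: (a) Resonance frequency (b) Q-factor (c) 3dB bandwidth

Step 1 — Resonance: ω₀ = 1/√(LC) = 1/√(0.00127·1e-05) = 8874 rad/s.
Step 2 — f₀ = ω₀/(2π) = 1412 Hz.
Step 3 — Parallel Q: Q = R/(ω₀L) = 461/(8874·0.00127) = 40.91.
Step 4 — Bandwidth: Δω = ω₀/Q = 216.9 rad/s; BW = Δω/(2π) = 34.52 Hz.

(a) f₀ = 1412 Hz  (b) Q = 40.91  (c) BW = 34.52 Hz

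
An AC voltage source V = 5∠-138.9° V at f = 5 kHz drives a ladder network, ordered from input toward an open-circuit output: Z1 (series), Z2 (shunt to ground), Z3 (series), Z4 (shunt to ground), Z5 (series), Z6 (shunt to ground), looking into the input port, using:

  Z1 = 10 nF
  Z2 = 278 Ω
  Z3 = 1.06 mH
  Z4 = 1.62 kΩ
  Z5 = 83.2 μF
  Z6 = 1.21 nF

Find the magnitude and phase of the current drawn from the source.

Step 1 — Angular frequency: ω = 2π·f = 2π·5000 = 3.142e+04 rad/s.
Step 2 — Component impedances:
  Z1: Z = 1/(jωC) = -j/(ω·C) = 0 - j3183 Ω
  Z2: Z = R = 278 Ω
  Z3: Z = jωL = j·3.142e+04·0.00106 = 0 + j33.3 Ω
  Z4: Z = R = 1620 Ω
  Z5: Z = 1/(jωC) = -j/(ω·C) = 0 - j0.3826 Ω
  Z6: Z = 1/(jωC) = -j/(ω·C) = 0 - j2.631e+04 Ω
Step 3 — Ladder network (open output): work backward from the far end, alternating series and parallel combinations. Z_in = 237.2 - j3185 Ω = 3193∠-85.7° Ω.
Step 4 — Source phasor: V = 5∠-138.9° V = -3.768 - j3.287 V.
Step 5 — Ohm's law: I = V / Z_total = (-3.768 - j3.287) / (237.2 - j3185) = 0.0009388 - j0.001253 A.
Step 6 — Convert to polar: |I| = 0.001566 A, ∠I = -53.2°.

I = 0.001566∠-53.2° A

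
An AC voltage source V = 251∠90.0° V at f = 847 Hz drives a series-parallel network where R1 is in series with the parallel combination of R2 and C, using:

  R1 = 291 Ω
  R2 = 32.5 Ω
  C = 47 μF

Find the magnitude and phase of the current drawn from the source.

Step 1 — Angular frequency: ω = 2π·f = 2π·847 = 5322 rad/s.
Step 2 — Component impedances:
  R1: Z = R = 291 Ω
  R2: Z = R = 32.5 Ω
  C: Z = 1/(jωC) = -j/(ω·C) = 0 - j3.998 Ω
Step 3 — Parallel branch: R2 || C = 1/(1/R2 + 1/C) = 0.4845 - j3.938 Ω.
Step 4 — Series with R1: Z_total = R1 + (R2 || C) = 291.5 - j3.938 Ω = 291.5∠-0.8° Ω.
Step 5 — Source phasor: V = 251∠90.0° V = 0 + j251 V.
Step 6 — Ohm's law: I = V / Z_total = (0 + j251) / (291.5 - j3.938) = -0.01163 + j0.861 A.
Step 7 — Convert to polar: |I| = 0.861 A, ∠I = 90.8°.

I = 0.861∠90.8° A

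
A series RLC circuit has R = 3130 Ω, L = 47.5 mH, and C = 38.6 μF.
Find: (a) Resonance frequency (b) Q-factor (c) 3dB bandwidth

Step 1 — Resonance condition Im(Z)=0 gives ω₀ = 1/√(LC).
Step 2 — ω₀ = 1/√(0.0475·3.86e-05) = 738.5 rad/s.
Step 3 — f₀ = ω₀/(2π) = 117.5 Hz.
Step 4 — Series Q: Q = ω₀L/R = 738.5·0.0475/3130 = 0.01121.
Step 5 — 3dB bandwidth: Δω = ω₀/Q = 6.589e+04 rad/s; BW = Δω/(2π) = 1.049e+04 Hz.

(a) f₀ = 117.5 Hz  (b) Q = 0.01121  (c) BW = 1.049e+04 Hz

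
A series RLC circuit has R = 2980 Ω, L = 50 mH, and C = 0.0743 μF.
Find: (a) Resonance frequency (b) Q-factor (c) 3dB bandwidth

Step 1 — Resonance condition Im(Z)=0 gives ω₀ = 1/√(LC).
Step 2 — ω₀ = 1/√(0.05·7.43e-08) = 1.641e+04 rad/s.
Step 3 — f₀ = ω₀/(2π) = 2611 Hz.
Step 4 — Series Q: Q = ω₀L/R = 1.641e+04·0.05/2980 = 0.2753.
Step 5 — 3dB bandwidth: Δω = ω₀/Q = 5.96e+04 rad/s; BW = Δω/(2π) = 9486 Hz.

(a) f₀ = 2611 Hz  (b) Q = 0.2753  (c) BW = 9486 Hz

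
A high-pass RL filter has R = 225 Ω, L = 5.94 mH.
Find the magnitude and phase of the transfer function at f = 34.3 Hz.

Step 1 — Angular frequency: ω = 2π·34.3 = 215.5 rad/s.
Step 2 — Transfer function: H(jω) = jωL/(R + jωL).
Step 3 — Numerator jωL = j·1.28; denominator R + jωL = 225 + j1.28.
Step 4 — H = 3.237e-05 + j0.005689.
Step 5 — Magnitude: |H| = 0.005689 (-44.9 dB); phase: φ = 89.7°.

|H| = 0.005689 (-44.9 dB), φ = 89.7°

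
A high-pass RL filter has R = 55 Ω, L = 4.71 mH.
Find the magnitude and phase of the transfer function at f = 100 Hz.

Step 1 — Angular frequency: ω = 2π·100 = 628.3 rad/s.
Step 2 — Transfer function: H(jω) = jωL/(R + jωL).
Step 3 — Numerator jωL = j·2.959; denominator R + jωL = 55 + j2.959.
Step 4 — H = 0.002887 + j0.05365.
Step 5 — Magnitude: |H| = 0.05373 (-25.4 dB); phase: φ = 86.9°.

|H| = 0.05373 (-25.4 dB), φ = 86.9°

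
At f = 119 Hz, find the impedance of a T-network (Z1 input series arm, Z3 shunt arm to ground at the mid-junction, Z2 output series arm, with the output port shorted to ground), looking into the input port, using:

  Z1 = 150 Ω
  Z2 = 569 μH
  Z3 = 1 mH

Step 1 — Angular frequency: ω = 2π·f = 2π·119 = 747.7 rad/s.
Step 2 — Component impedances:
  Z1: Z = R = 150 Ω
  Z2: Z = jωL = j·747.7·0.000569 = 0 + j0.4254 Ω
  Z3: Z = jωL = j·747.7·0.001 = 0 + j0.7477 Ω
Step 3 — With the output port shorted to ground, the output series arm Z2 runs from the junction to ground; the shunt arm Z3 also runs from the junction to ground. They appear in parallel: Z3 || Z2 = 0 + j0.2712 Ω.
Step 4 — Series with input arm Z1: Z_in = Z1 + (Z3 || Z2) = 150 + j0.2712 Ω = 150∠0.1° Ω.

Z = 150 + j0.2712 Ω = 150∠0.1° Ω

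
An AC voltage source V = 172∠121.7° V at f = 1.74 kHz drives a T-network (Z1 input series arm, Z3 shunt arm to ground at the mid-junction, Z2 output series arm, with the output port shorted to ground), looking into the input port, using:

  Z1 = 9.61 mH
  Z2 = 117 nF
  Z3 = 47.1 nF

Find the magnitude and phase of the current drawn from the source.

Step 1 — Angular frequency: ω = 2π·f = 2π·1740 = 1.093e+04 rad/s.
Step 2 — Component impedances:
  Z1: Z = jωL = j·1.093e+04·0.00961 = 0 + j105.1 Ω
  Z2: Z = 1/(jωC) = -j/(ω·C) = 0 - j781.8 Ω
  Z3: Z = 1/(jωC) = -j/(ω·C) = 0 - j1942 Ω
Step 3 — With the output port shorted to ground, the output series arm Z2 runs from the junction to ground; the shunt arm Z3 also runs from the junction to ground. They appear in parallel: Z3 || Z2 = 0 - j557.4 Ω.
Step 4 — Series with input arm Z1: Z_in = Z1 + (Z3 || Z2) = 0 - j452.3 Ω = 452.3∠-90.0° Ω.
Step 5 — Source phasor: V = 172∠121.7° V = -90.38 + j146.3 V.
Step 6 — Ohm's law: I = V / Z_total = (-90.38 + j146.3) / (0 - j452.3) = -0.3235 - j0.1998 A.
Step 7 — Convert to polar: |I| = 0.3803 A, ∠I = -148.3°.

I = 0.3803∠-148.3° A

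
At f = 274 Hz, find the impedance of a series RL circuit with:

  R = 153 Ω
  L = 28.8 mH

Step 1 — Angular frequency: ω = 2π·f = 2π·274 = 1722 rad/s.
Step 2 — Component impedances:
  R: Z = R = 153 Ω
  L: Z = jωL = j·1722·0.0288 = 0 + j49.58 Ω
Step 3 — Series combination: Z_total = R + L = 153 + j49.58 Ω = 160.8∠18.0° Ω.

Z = 153 + j49.58 Ω = 160.8∠18.0° Ω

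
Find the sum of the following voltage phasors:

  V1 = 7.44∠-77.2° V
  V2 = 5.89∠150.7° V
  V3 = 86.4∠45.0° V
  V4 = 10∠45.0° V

Step 1 — Convert each phasor to rectangular form:
  V1 = 7.44·(cos(-77.2°) + j·sin(-77.2°)) = 1.648 - j7.255 V
  V2 = 5.89·(cos(150.7°) + j·sin(150.7°)) = -5.136 + j2.882 V
  V3 = 86.4·(cos(45.0°) + j·sin(45.0°)) = 61.09 + j61.09 V
  V4 = 10·(cos(45.0°) + j·sin(45.0°)) = 7.071 + j7.071 V
Step 2 — Sum components: V_total = 64.68 + j63.79 V.
Step 3 — Convert to polar: |V_total| = 90.84 V, ∠V_total = 44.6°.

V_total = 90.84∠44.6° V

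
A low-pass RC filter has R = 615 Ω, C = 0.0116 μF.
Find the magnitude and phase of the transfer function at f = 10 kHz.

Step 1 — Angular frequency: ω = 2π·1e+04 = 6.283e+04 rad/s.
Step 2 — Transfer function: H(jω) = 1/(1 + jωRC).
Step 3 — Denominator: 1 + jωRC = 1 + j·6.283e+04·615·1.16e-08 = 1 + j0.4482.
Step 4 — H = 0.8327 - j0.3732.
Step 5 — Magnitude: |H| = 0.9125 (-0.8 dB); phase: φ = -24.1°.

|H| = 0.9125 (-0.8 dB), φ = -24.1°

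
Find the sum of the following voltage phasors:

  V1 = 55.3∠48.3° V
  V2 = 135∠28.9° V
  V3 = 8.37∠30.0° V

Step 1 — Convert each phasor to rectangular form:
  V1 = 55.3·(cos(48.3°) + j·sin(48.3°)) = 36.79 + j41.29 V
  V2 = 135·(cos(28.9°) + j·sin(28.9°)) = 118.2 + j65.24 V
  V3 = 8.37·(cos(30.0°) + j·sin(30.0°)) = 7.249 + j4.185 V
Step 2 — Sum components: V_total = 162.2 + j110.7 V.
Step 3 — Convert to polar: |V_total| = 196.4 V, ∠V_total = 34.3°.

V_total = 196.4∠34.3° V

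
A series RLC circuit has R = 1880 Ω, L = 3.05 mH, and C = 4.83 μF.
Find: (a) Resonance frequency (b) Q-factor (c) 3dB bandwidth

Step 1 — Resonance condition Im(Z)=0 gives ω₀ = 1/√(LC).
Step 2 — ω₀ = 1/√(0.00305·4.83e-06) = 8239 rad/s.
Step 3 — f₀ = ω₀/(2π) = 1311 Hz.
Step 4 — Series Q: Q = ω₀L/R = 8239·0.00305/1880 = 0.01337.
Step 5 — 3dB bandwidth: Δω = ω₀/Q = 6.164e+05 rad/s; BW = Δω/(2π) = 9.81e+04 Hz.

(a) f₀ = 1311 Hz  (b) Q = 0.01337  (c) BW = 9.81e+04 Hz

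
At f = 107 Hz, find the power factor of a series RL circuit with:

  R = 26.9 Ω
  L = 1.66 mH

Step 1 — Angular frequency: ω = 2π·f = 2π·107 = 672.3 rad/s.
Step 2 — Component impedances:
  R: Z = R = 26.9 Ω
  L: Z = jωL = j·672.3·0.00166 = 0 + j1.116 Ω
Step 3 — Series combination: Z_total = R + L = 26.9 + j1.116 Ω = 26.92∠2.4° Ω.
Step 4 — Power factor: PF = cos(φ) = Re(Z)/|Z| = 26.9/26.923 = 0.9991.
Step 5 — Type: Im(Z) = 1.116 ⇒ lagging (phase φ = 2.4°).

PF = 0.9991 (lagging, φ = 2.4°)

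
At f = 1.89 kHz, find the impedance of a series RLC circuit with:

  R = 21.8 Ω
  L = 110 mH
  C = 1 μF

Step 1 — Angular frequency: ω = 2π·f = 2π·1890 = 1.188e+04 rad/s.
Step 2 — Component impedances:
  R: Z = R = 21.8 Ω
  L: Z = jωL = j·1.188e+04·0.11 = 0 + j1306 Ω
  C: Z = 1/(jωC) = -j/(ω·C) = 0 - j84.21 Ω
Step 3 — Series combination: Z_total = R + L + C = 21.8 + j1222 Ω = 1222∠89.0° Ω.

Z = 21.8 + j1222 Ω = 1222∠89.0° Ω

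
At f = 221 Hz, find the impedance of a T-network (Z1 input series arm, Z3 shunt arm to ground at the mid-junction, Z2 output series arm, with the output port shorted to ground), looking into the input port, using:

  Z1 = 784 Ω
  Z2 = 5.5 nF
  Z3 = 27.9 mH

Step 1 — Angular frequency: ω = 2π·f = 2π·221 = 1389 rad/s.
Step 2 — Component impedances:
  Z1: Z = R = 784 Ω
  Z2: Z = 1/(jωC) = -j/(ω·C) = 0 - j1.309e+05 Ω
  Z3: Z = jωL = j·1389·0.0279 = 0 + j38.74 Ω
Step 3 — With the output port shorted to ground, the output series arm Z2 runs from the junction to ground; the shunt arm Z3 also runs from the junction to ground. They appear in parallel: Z3 || Z2 = 0 + j38.75 Ω.
Step 4 — Series with input arm Z1: Z_in = Z1 + (Z3 || Z2) = 784 + j38.75 Ω = 785∠2.8° Ω.

Z = 784 + j38.75 Ω = 785∠2.8° Ω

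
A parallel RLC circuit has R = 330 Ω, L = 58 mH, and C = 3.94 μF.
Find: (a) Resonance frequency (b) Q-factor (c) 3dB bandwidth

Step 1 — Resonance: ω₀ = 1/√(LC) = 1/√(0.058·3.94e-06) = 2092 rad/s.
Step 2 — f₀ = ω₀/(2π) = 332.9 Hz.
Step 3 — Parallel Q: Q = R/(ω₀L) = 330/(2092·0.058) = 2.72.
Step 4 — Bandwidth: Δω = ω₀/Q = 769.1 rad/s; BW = Δω/(2π) = 122.4 Hz.

(a) f₀ = 332.9 Hz  (b) Q = 2.72  (c) BW = 122.4 Hz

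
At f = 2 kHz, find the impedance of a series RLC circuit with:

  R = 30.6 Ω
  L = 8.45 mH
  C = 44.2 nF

Step 1 — Angular frequency: ω = 2π·f = 2π·2000 = 1.257e+04 rad/s.
Step 2 — Component impedances:
  R: Z = R = 30.6 Ω
  L: Z = jωL = j·1.257e+04·0.00845 = 0 + j106.2 Ω
  C: Z = 1/(jωC) = -j/(ω·C) = 0 - j1800 Ω
Step 3 — Series combination: Z_total = R + L + C = 30.6 - j1694 Ω = 1694∠-89.0° Ω.

Z = 30.6 - j1694 Ω = 1694∠-89.0° Ω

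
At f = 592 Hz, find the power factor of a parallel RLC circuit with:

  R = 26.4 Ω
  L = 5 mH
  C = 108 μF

Step 1 — Angular frequency: ω = 2π·f = 2π·592 = 3720 rad/s.
Step 2 — Component impedances:
  R: Z = R = 26.4 Ω
  L: Z = jωL = j·3720·0.005 = 0 + j18.6 Ω
  C: Z = 1/(jωC) = -j/(ω·C) = 0 - j2.489 Ω
Step 3 — Parallel combination: 1/Z_total = 1/R + 1/L + 1/C; Z_total = 0.3092 - j2.84 Ω = 2.857∠-83.8° Ω.
Step 4 — Power factor: PF = cos(φ) = Re(Z)/|Z| = 0.3092/2.857 = 0.1082.
Step 5 — Type: Im(Z) = -2.84 ⇒ leading (phase φ = -83.8°).

PF = 0.1082 (leading, φ = -83.8°)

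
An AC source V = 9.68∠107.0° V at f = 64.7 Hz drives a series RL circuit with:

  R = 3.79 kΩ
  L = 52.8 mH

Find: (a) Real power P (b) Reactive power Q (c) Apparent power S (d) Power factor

Step 1 — Angular frequency: ω = 2π·f = 2π·64.7 = 406.5 rad/s.
Step 2 — Component impedances:
  R: Z = R = 3790 Ω
  L: Z = jωL = j·406.5·0.0528 = 0 + j21.46 Ω
Step 3 — Series combination: Z_total = R + L = 3790 + j21.46 Ω = 3790∠0.3° Ω.
Step 4 — Source phasor: V = 9.68∠107.0° V = -2.83 + j9.257 V.
Step 5 — Current: I = V / Z = -0.0007329 + j0.002447 A = 0.002554∠106.7° A.
Step 6 — Complex power: S = V·I* = 0.02472 + j0.00014 VA.
Step 7 — Real power: P = Re(S) = 0.02472 W.
Step 8 — Reactive power: Q = Im(S) = 0.00014 VAR.
Step 9 — Apparent power: |S| = 0.02472 VA.
Step 10 — Power factor: PF = P/|S| = 1 (lagging).

(a) P = 0.02472 W  (b) Q = 0.00014 VAR  (c) S = 0.02472 VA  (d) PF = 1 (lagging)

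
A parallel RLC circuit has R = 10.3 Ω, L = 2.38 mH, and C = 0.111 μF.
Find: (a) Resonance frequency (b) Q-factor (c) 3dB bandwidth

Step 1 — Resonance: ω₀ = 1/√(LC) = 1/√(0.00238·1.11e-07) = 6.152e+04 rad/s.
Step 2 — f₀ = ω₀/(2π) = 9792 Hz.
Step 3 — Parallel Q: Q = R/(ω₀L) = 10.3/(6.152e+04·0.00238) = 0.07034.
Step 4 — Bandwidth: Δω = ω₀/Q = 8.747e+05 rad/s; BW = Δω/(2π) = 1.392e+05 Hz.

(a) f₀ = 9792 Hz  (b) Q = 0.07034  (c) BW = 1.392e+05 Hz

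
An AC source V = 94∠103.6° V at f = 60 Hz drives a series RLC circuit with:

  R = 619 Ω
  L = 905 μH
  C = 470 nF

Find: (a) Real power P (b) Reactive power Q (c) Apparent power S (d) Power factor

Step 1 — Angular frequency: ω = 2π·f = 2π·60 = 377 rad/s.
Step 2 — Component impedances:
  R: Z = R = 619 Ω
  L: Z = jωL = j·377·0.000905 = 0 + j0.3412 Ω
  C: Z = 1/(jωC) = -j/(ω·C) = 0 - j5644 Ω
Step 3 — Series combination: Z_total = R + L + C = 619 - j5643 Ω = 5677∠-83.7° Ω.
Step 4 — Source phasor: V = 94∠103.6° V = -22.1 + j91.36 V.
Step 5 — Current: I = V / Z = -0.01642 - j0.002115 A = 0.01656∠-172.7° A.
Step 6 — Complex power: S = V·I* = 0.1697 - j1.547 VA.
Step 7 — Real power: P = Re(S) = 0.1697 W.
Step 8 — Reactive power: Q = Im(S) = -1.547 VAR.
Step 9 — Apparent power: |S| = 1.556 VA.
Step 10 — Power factor: PF = P/|S| = 0.109 (leading).

(a) P = 0.1697 W  (b) Q = -1.547 VAR  (c) S = 1.556 VA  (d) PF = 0.109 (leading)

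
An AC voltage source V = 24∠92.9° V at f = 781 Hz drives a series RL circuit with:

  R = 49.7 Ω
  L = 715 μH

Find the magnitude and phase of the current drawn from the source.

Step 1 — Angular frequency: ω = 2π·f = 2π·781 = 4907 rad/s.
Step 2 — Component impedances:
  R: Z = R = 49.7 Ω
  L: Z = jωL = j·4907·0.000715 = 0 + j3.509 Ω
Step 3 — Series combination: Z_total = R + L = 49.7 + j3.509 Ω = 49.82∠4.0° Ω.
Step 4 — Source phasor: V = 24∠92.9° V = -1.214 + j23.97 V.
Step 5 — Ohm's law: I = V / Z_total = (-1.214 + j23.97) / (49.7 + j3.509) = 0.009568 + j0.4816 A.
Step 6 — Convert to polar: |I| = 0.4817 A, ∠I = 88.9°.

I = 0.4817∠88.9° A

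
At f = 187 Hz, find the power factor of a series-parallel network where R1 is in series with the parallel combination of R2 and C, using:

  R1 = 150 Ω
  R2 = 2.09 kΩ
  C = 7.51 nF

Step 1 — Angular frequency: ω = 2π·f = 2π·187 = 1175 rad/s.
Step 2 — Component impedances:
  R1: Z = R = 150 Ω
  R2: Z = R = 2090 Ω
  C: Z = 1/(jωC) = -j/(ω·C) = 0 - j1.133e+05 Ω
Step 3 — Parallel branch: R2 || C = 1/(1/R2 + 1/C) = 2089 - j38.53 Ω.
Step 4 — Series with R1: Z_total = R1 + (R2 || C) = 2239 - j38.53 Ω = 2240∠-1.0° Ω.
Step 5 — Power factor: PF = cos(φ) = Re(Z)/|Z| = 2239.3/2239.6 = 0.9999.
Step 6 — Type: Im(Z) = -38.53 ⇒ leading (phase φ = -1.0°).

PF = 0.9999 (leading, φ = -1.0°)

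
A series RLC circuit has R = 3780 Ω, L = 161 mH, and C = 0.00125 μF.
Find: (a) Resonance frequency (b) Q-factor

Step 1 — Resonance condition Im(Z)=0 gives ω₀ = 1/√(LC).
Step 2 — ω₀ = 1/√(0.161·1.25e-09) = 7.049e+04 rad/s.
Step 3 — f₀ = ω₀/(2π) = 1.122e+04 Hz.
Step 4 — Series Q: Q = ω₀L/R = 7.049e+04·0.161/3780 = 3.002.

(a) f₀ = 1.122e+04 Hz  (b) Q = 3.002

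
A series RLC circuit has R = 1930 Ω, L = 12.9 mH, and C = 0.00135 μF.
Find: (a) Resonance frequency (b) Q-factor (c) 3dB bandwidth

Step 1 — Resonance: ω₀ = 1/√(LC) = 1/√(0.0129·1.35e-09) = 2.396e+05 rad/s.
Step 2 — f₀ = ω₀/(2π) = 3.814e+04 Hz.
Step 3 — Series Q: Q = ω₀L/R = 2.396e+05·0.0129/1930 = 1.602.
Step 4 — Bandwidth: Δω = ω₀/Q = 1.496e+05 rad/s; BW = Δω/(2π) = 2.381e+04 Hz.

(a) f₀ = 3.814e+04 Hz  (b) Q = 1.602  (c) BW = 2.381e+04 Hz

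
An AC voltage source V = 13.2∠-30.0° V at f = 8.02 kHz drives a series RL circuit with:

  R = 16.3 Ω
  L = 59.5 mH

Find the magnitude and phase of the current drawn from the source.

Step 1 — Angular frequency: ω = 2π·f = 2π·8020 = 5.039e+04 rad/s.
Step 2 — Component impedances:
  R: Z = R = 16.3 Ω
  L: Z = jωL = j·5.039e+04·0.0595 = 0 + j2998 Ω
Step 3 — Series combination: Z_total = R + L = 16.3 + j2998 Ω = 2998∠89.7° Ω.
Step 4 — Source phasor: V = 13.2∠-30.0° V = 11.43 - j6.6 V.
Step 5 — Ohm's law: I = V / Z_total = (11.43 - j6.6) / (16.3 + j2998) = -0.00218 - j0.003825 A.
Step 6 — Convert to polar: |I| = 0.004402 A, ∠I = -119.7°.

I = 0.004402∠-119.7° A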